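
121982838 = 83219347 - -38763491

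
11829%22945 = 11829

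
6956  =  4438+2518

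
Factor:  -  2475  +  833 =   -  1642 = - 2^1*821^1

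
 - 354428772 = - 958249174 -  - 603820402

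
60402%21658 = 17086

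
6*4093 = 24558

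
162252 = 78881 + 83371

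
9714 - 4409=5305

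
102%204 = 102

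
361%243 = 118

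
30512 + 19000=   49512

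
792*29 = 22968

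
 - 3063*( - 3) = 9189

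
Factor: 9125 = 5^3*73^1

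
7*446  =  3122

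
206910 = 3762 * 55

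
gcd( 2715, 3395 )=5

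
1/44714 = 1/44714=0.00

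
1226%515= 196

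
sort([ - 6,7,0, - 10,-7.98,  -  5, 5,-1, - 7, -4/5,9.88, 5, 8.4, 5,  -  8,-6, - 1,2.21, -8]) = [  -  10, - 8, - 8, - 7.98, - 7,-6,  -  6, - 5,  -  1, - 1,-4/5, 0, 2.21,5,5, 5,7, 8.4,9.88]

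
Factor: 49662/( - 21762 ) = - 3^( - 1 )*13^( - 1) * 89^1 = - 89/39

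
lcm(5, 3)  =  15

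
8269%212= 1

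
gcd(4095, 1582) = 7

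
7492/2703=7492/2703 = 2.77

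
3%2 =1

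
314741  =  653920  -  339179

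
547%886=547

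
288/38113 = 288/38113 = 0.01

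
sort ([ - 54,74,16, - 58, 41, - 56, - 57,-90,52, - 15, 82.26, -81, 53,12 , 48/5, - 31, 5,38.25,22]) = [  -  90, - 81,-58, - 57, - 56,  -  54, - 31, - 15,5, 48/5,  12,16, 22 , 38.25, 41,  52 , 53, 74, 82.26 ] 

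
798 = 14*57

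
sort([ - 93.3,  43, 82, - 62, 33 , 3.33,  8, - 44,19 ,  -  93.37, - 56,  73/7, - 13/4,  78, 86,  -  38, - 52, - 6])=[ - 93.37, - 93.3, - 62, - 56, - 52 , - 44, - 38, - 6, - 13/4, 3.33,8,73/7, 19, 33,43, 78,82, 86 ]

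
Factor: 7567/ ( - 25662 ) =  - 2^( - 1) * 3^(-1)*13^ (-1 )*23^1 = -23/78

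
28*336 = 9408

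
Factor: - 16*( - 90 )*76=2^7*3^2 * 5^1*19^1 = 109440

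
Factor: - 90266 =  - 2^1*11^2*373^1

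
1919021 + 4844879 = 6763900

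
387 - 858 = - 471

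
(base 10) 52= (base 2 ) 110100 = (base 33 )1J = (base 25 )22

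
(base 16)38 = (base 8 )70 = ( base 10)56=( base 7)110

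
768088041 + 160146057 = 928234098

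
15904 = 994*16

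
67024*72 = 4825728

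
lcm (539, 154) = 1078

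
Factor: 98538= 2^1*3^1*11^1*1493^1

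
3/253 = 3/253 =0.01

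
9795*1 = 9795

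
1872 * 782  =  1463904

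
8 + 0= 8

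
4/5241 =4/5241 = 0.00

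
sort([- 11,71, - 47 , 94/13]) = [ - 47, - 11, 94/13, 71 ]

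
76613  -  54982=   21631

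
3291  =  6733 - 3442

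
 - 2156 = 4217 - 6373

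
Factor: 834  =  2^1 * 3^1*139^1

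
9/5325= 3/1775 = 0.00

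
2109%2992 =2109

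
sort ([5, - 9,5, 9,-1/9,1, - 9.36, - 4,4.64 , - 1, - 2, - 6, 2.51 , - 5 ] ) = [  -  9.36, - 9, - 6,-5  , - 4, - 2, - 1, - 1/9, 1, 2.51, 4.64, 5,  5, 9]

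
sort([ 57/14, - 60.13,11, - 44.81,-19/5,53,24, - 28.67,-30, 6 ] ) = [ - 60.13  , -44.81, - 30, - 28.67, - 19/5,57/14,6,11, 24,53 ]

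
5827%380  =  127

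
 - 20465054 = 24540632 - 45005686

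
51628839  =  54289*951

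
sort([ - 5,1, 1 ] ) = [ - 5, 1, 1] 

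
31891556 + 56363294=88254850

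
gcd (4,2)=2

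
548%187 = 174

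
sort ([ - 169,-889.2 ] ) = [ - 889.2 , - 169 ] 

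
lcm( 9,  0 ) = 0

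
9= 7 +2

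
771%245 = 36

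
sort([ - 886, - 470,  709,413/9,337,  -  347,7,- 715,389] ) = [  -  886, - 715,-470,  -  347,  7,413/9,337, 389,709] 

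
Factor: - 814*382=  - 310948 = - 2^2*11^1*37^1*191^1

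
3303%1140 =1023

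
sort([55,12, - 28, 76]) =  [ - 28,12,55,  76]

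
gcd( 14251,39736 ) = 1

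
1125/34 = 33 + 3/34 = 33.09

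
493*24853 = 12252529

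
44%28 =16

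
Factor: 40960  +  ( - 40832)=2^7 = 128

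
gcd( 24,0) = 24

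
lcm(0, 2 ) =0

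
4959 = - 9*( - 551) 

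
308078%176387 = 131691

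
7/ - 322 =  - 1/46 = - 0.02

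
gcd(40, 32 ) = 8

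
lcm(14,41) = 574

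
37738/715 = 37738/715 = 52.78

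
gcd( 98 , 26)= 2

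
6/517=6/517 = 0.01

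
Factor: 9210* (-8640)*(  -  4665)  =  371214576000=2^7*3^5*5^3*307^1*311^1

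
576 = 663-87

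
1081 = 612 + 469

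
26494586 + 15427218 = 41921804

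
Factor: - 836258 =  - 2^1*418129^1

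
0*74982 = 0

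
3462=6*577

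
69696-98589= - 28893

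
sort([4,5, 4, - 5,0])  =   [-5, 0, 4, 4,  5 ] 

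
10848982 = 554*19583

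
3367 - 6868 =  - 3501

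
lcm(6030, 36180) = 36180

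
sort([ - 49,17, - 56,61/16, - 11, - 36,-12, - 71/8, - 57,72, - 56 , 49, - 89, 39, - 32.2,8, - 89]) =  [ - 89,-89,  -  57, - 56,  -  56, - 49,  -  36, - 32.2, - 12, -11, - 71/8,61/16 , 8 , 17, 39,  49,72]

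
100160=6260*16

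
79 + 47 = 126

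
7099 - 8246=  - 1147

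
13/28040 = 13/28040  =  0.00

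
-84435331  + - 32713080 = - 117148411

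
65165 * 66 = 4300890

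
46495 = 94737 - 48242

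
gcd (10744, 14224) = 8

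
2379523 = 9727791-7348268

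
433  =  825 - 392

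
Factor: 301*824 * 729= 2^3*3^6*7^1*43^1*103^1 =180809496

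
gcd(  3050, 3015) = 5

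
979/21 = 979/21 = 46.62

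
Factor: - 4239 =-3^3*157^1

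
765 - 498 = 267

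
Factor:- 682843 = -7^1 * 97549^1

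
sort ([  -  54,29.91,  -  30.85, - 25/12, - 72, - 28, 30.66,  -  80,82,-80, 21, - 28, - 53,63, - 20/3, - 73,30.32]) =[ - 80, - 80, - 73, - 72, - 54, - 53, -30.85, - 28, - 28, - 20/3,-25/12, 21, 29.91, 30.32, 30.66,63, 82] 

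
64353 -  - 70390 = 134743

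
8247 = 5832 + 2415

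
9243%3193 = 2857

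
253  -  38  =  215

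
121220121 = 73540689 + 47679432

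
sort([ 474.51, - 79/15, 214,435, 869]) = [ - 79/15,214,435,474.51,869 ] 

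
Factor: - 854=-2^1 * 7^1*61^1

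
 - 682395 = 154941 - 837336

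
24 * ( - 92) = -2208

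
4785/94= 50 + 85/94  =  50.90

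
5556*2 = 11112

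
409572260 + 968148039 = 1377720299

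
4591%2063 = 465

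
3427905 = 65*52737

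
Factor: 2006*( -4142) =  - 2^2*17^1*19^1*59^1*109^1  =  - 8308852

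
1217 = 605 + 612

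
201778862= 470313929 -268535067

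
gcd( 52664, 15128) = 8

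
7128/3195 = 2 + 82/355 = 2.23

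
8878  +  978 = 9856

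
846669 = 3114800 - 2268131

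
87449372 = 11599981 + 75849391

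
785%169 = 109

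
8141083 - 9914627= -1773544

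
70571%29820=10931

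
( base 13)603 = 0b1111111001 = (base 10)1017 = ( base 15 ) 47C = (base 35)T2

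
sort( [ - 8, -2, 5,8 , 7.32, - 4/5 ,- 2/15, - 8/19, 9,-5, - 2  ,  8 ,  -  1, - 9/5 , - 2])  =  [  -  8, - 5 , - 2, - 2, - 2, - 9/5, - 1, - 4/5, - 8/19, - 2/15, 5,  7.32,8,8,9]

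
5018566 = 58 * 86527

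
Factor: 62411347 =47^1 *1327901^1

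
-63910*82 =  - 5240620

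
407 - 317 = 90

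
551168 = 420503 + 130665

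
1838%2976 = 1838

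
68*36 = 2448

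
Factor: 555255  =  3^5*5^1*457^1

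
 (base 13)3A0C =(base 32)835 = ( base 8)20145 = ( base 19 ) 13i9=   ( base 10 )8293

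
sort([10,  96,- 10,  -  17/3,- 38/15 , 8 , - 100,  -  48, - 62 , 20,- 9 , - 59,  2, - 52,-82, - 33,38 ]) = [ - 100, - 82, - 62,-59, -52, - 48, - 33, - 10, - 9, - 17/3, - 38/15,2,8, 10, 20 , 38,96 ] 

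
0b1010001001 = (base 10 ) 649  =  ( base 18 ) 201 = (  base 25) 10o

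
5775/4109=825/587 = 1.41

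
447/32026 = 447/32026=   0.01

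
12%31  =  12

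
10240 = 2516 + 7724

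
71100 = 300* 237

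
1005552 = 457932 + 547620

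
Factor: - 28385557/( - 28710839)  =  61^1*1657^(  -  1)*17327^( - 1)*465337^1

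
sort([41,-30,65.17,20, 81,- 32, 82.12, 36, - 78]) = [ - 78 ,-32, - 30, 20 , 36,41,65.17 , 81 , 82.12]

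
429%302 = 127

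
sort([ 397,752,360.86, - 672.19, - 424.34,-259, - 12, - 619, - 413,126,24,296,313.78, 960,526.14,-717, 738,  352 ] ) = [- 717, - 672.19, - 619, - 424.34, - 413, - 259, - 12 , 24,126,  296,  313.78 , 352,360.86, 397, 526.14,  738,752, 960]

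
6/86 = 3/43 = 0.07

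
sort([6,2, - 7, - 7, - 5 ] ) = [-7, - 7, - 5,2, 6]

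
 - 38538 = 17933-56471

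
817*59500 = 48611500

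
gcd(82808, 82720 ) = 88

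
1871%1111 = 760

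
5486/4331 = 1 + 1155/4331  =  1.27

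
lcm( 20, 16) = 80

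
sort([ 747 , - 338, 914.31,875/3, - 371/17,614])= [ - 338, - 371/17,875/3, 614,747,914.31 ]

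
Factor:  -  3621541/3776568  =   - 2^(-3)*3^( - 1 ) * 7^2*11^1*53^( - 1 ) * 2969^(  -  1)*6719^1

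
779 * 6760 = 5266040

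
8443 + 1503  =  9946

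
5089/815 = 6  +  199/815=6.24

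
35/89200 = 7/17840=0.00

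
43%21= 1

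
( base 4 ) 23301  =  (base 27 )10O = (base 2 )1011110001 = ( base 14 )3bb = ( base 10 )753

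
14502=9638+4864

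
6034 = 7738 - 1704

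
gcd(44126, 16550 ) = 2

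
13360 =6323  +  7037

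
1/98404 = 1/98404 = 0.00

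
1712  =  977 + 735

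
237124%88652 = 59820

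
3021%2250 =771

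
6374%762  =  278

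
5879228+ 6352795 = 12232023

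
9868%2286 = 724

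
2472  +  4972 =7444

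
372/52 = 7 + 2/13=7.15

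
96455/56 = 96455/56 =1722.41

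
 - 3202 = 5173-8375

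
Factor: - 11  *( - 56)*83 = 2^3*7^1*11^1*83^1 = 51128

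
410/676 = 205/338 = 0.61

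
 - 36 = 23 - 59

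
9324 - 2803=6521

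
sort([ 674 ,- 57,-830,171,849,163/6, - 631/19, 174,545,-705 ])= [ - 830,-705,  -  57,-631/19,163/6,171,174,545,674,849]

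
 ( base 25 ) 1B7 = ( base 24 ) 1dj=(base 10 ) 907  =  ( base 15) 407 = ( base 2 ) 1110001011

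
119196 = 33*3612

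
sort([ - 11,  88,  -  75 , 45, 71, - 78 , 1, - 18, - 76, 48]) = [ - 78 , - 76,  -  75, - 18, - 11,1, 45,48, 71 , 88]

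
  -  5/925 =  - 1+184/185 =- 0.01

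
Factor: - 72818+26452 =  - 46366 = - 2^1 * 97^1*239^1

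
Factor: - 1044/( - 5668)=261/1417 = 3^2*13^( - 1)*29^1*109^( - 1 )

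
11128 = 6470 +4658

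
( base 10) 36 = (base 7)51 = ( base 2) 100100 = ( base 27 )19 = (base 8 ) 44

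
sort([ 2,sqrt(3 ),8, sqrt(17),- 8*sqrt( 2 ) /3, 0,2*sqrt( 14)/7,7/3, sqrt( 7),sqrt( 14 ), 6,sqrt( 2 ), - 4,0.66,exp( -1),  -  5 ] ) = [  -  5, - 4, - 8*sqrt( 2 )/3, 0, exp ( - 1), 0.66,2 * sqrt( 14 )/7,sqrt( 2 ),sqrt( 3),2,  7/3,sqrt(7),sqrt( 14), sqrt( 17 ) , 6,8] 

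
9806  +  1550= 11356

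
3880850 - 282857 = 3597993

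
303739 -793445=  -  489706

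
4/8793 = 4/8793 =0.00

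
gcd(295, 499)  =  1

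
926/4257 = 926/4257= 0.22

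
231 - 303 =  - 72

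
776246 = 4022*193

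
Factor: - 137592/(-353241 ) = 2^3*3^( - 1) * 13^1*89^( - 1) = 104/267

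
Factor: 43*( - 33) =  - 3^1*11^1*43^1 = - 1419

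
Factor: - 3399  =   - 3^1*11^1* 103^1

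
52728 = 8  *6591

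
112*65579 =7344848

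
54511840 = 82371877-27860037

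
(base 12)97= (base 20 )5f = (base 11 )a5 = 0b1110011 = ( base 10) 115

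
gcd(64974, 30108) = 78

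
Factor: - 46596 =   -  2^2*3^1*11^1*353^1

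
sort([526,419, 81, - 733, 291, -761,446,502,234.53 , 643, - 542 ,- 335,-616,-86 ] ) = [ - 761, - 733, - 616,  -  542, - 335, - 86, 81, 234.53,291, 419 , 446, 502, 526,643] 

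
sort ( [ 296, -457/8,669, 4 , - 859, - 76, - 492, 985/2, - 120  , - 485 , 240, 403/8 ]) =[-859 , - 492, - 485, - 120, -76, - 457/8,4,  403/8, 240,296,985/2,  669]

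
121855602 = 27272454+94583148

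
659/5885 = 659/5885 = 0.11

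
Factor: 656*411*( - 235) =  - 63359760 = - 2^4*3^1*5^1*41^1*47^1 * 137^1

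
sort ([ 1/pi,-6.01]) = [-6.01, 1/pi]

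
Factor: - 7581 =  - 3^1*7^1*19^2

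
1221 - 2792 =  - 1571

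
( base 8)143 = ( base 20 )4J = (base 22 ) 4b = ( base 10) 99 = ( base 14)71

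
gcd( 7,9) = 1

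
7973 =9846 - 1873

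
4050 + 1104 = 5154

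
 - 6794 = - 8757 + 1963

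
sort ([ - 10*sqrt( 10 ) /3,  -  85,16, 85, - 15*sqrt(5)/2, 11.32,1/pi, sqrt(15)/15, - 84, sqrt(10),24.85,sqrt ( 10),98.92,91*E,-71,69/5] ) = [- 85,- 84, - 71, - 15*sqrt(5)/2,-10*sqrt(10)/3,sqrt( 15 ) /15,1/pi,sqrt ( 10 ),sqrt( 10 ),  11.32, 69/5, 16,24.85,85,98.92,91 * E]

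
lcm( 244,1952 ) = 1952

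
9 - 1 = 8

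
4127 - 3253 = 874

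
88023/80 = 1100 + 23/80 = 1100.29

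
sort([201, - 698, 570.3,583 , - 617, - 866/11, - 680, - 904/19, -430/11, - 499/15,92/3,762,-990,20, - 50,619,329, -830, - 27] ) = [ - 990,-830, - 698, - 680, -617,-866/11,-50, - 904/19, - 430/11,-499/15, - 27, 20,92/3 , 201, 329,570.3,583, 619,762 ]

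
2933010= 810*3621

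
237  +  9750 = 9987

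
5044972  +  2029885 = 7074857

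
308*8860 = 2728880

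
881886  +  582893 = 1464779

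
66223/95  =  66223/95 = 697.08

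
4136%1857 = 422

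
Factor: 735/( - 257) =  - 3^1  *  5^1 * 7^2*257^( - 1 ) 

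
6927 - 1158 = 5769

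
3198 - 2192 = 1006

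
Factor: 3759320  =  2^3*5^1 * 93983^1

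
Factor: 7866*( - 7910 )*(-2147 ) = 2^2 * 3^2 * 5^1*7^1*19^2*23^1*113^2 = 133586468820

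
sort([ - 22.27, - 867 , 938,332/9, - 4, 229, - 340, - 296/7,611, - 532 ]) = [  -  867, - 532, - 340,-296/7, - 22.27, - 4,332/9,229,611,938]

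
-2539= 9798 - 12337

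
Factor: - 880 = -2^4*5^1*11^1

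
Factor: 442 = 2^1*13^1*17^1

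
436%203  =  30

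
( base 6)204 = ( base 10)76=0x4c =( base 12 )64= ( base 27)2m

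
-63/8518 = -1 + 8455/8518 = - 0.01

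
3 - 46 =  - 43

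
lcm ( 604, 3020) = 3020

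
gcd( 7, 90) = 1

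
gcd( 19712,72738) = 2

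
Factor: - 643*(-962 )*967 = 2^1*13^1 * 37^1*643^1*967^1 = 598153322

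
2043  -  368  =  1675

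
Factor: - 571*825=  - 471075 = - 3^1*5^2*11^1*571^1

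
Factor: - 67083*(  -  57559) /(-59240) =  - 3861230397/59240 = - 2^( - 3)*3^1*5^( - 1) * 59^1*379^1*1481^( - 1 )*57559^1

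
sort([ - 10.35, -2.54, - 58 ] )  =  [-58,  -  10.35 , - 2.54 ]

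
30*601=18030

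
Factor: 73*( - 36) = - 2628 = - 2^2*3^2*73^1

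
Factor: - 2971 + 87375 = 84404 = 2^2*21101^1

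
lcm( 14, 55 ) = 770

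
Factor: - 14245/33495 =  - 3^( - 1)*29^(  -  1)  *37^1 = -  37/87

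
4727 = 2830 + 1897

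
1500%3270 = 1500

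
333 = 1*333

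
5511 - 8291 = -2780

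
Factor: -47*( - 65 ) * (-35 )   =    -  5^2*7^1*13^1*47^1= - 106925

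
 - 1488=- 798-690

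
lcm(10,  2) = 10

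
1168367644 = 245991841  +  922375803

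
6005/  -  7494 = - 6005/7494 = - 0.80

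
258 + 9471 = 9729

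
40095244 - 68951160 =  - 28855916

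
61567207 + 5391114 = 66958321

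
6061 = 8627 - 2566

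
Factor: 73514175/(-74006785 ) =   -  3^1*5^1 * 7^1*31^1*4517^1 * 14801357^( - 1) =- 14702835/14801357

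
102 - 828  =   - 726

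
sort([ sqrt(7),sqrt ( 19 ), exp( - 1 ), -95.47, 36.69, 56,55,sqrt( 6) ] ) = [-95.47 , exp(  -  1), sqrt( 6), sqrt( 7 ),sqrt( 19 ), 36.69,55, 56] 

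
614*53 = 32542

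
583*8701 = 5072683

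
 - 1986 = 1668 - 3654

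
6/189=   2/63 = 0.03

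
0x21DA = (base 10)8666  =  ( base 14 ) 3230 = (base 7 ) 34160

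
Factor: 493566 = 2^1*3^1*82261^1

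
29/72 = 29/72 = 0.40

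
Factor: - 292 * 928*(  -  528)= 2^11*3^1*11^1 * 29^1 *73^1 = 143075328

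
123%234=123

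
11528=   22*524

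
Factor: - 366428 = -2^2*101^1*907^1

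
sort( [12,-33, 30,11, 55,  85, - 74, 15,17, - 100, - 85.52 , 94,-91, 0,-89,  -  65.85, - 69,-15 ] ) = [ - 100, - 91,-89,  -  85.52, - 74, - 69,  -  65.85,-33,-15,0, 11, 12,15,  17,  30,55,85,94] 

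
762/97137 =254/32379=   0.01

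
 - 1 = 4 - 5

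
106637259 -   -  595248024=701885283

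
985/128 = 7+89/128= 7.70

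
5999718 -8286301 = -2286583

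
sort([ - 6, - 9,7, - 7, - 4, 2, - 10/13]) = [ - 9, - 7,  -  6, - 4, - 10/13,2,  7]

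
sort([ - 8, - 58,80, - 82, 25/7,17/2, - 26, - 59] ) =[-82, - 59, - 58, - 26,- 8,25/7,17/2,80 ] 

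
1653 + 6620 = 8273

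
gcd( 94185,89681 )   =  1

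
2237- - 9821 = 12058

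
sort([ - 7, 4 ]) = [  -  7,4 ]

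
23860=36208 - 12348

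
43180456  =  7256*5951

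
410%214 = 196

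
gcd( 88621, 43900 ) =1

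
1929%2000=1929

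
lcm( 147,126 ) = 882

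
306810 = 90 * 3409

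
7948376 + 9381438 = 17329814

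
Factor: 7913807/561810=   2^( - 1 )*3^ ( - 1 )*5^( - 1)*11^1*61^( - 1)*307^( - 1)*673^1*1069^1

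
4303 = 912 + 3391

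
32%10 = 2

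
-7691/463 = -17 + 180/463= -  16.61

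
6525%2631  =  1263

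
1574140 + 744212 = 2318352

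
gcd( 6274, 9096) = 2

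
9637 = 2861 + 6776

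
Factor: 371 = 7^1*53^1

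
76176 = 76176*1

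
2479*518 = 1284122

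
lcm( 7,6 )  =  42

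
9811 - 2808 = 7003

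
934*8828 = 8245352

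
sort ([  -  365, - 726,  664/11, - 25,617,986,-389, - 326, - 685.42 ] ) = [ - 726, - 685.42, - 389, - 365, - 326, -25,664/11, 617,986]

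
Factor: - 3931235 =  - 5^1*7^1 * 11^1*10211^1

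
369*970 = 357930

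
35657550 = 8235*4330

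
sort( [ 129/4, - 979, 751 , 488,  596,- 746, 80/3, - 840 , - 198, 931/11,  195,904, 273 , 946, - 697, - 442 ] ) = [-979 , - 840, - 746, - 697,- 442  , - 198,  80/3  ,  129/4, 931/11, 195,  273, 488,596 , 751,904,  946 ]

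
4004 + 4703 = 8707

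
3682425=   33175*111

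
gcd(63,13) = 1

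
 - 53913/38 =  - 1419 + 9/38 = - 1418.76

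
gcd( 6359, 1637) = 1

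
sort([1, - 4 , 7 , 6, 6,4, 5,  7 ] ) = [ - 4, 1,4, 5, 6, 6, 7,  7]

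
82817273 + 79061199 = 161878472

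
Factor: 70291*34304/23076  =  602815616/5769  =  2^7*3^( - 2 )*13^1* 67^1*641^ ( - 1)*5407^1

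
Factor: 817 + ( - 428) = 389  =  389^1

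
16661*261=4348521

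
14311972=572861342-558549370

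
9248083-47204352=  - 37956269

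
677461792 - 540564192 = 136897600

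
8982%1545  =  1257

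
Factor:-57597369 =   -  3^1 * 19199123^1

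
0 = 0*47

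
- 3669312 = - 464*7908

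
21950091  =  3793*5787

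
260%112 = 36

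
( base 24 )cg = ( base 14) 17a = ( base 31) 9p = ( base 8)460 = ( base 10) 304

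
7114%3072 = 970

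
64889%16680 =14849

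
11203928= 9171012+2032916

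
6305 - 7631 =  - 1326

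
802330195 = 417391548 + 384938647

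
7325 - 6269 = 1056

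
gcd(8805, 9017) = 1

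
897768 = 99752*9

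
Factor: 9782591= 7^1*13^1 * 193^1*557^1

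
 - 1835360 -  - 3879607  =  2044247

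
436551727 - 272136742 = 164414985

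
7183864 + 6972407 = 14156271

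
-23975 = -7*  3425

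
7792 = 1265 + 6527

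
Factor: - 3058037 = -3058037^1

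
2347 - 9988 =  - 7641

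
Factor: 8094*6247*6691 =2^1*3^1*19^1 * 71^1 * 6247^1*6691^1 = 338318491638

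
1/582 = 1/582 = 0.00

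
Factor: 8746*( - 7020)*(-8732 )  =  536117905440  =  2^5 *3^3*5^1*13^1* 37^1*59^1* 4373^1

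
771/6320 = 771/6320 = 0.12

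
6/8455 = 6/8455 = 0.00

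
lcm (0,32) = 0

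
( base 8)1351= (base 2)1011101001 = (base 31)O1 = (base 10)745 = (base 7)2113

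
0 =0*19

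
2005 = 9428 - 7423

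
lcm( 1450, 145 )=1450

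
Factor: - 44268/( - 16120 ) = 357/130 = 2^ ( - 1) *3^1*5^( - 1) *7^1*  13^( - 1) * 17^1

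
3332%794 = 156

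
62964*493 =31041252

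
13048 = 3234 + 9814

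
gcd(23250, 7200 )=150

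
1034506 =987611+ 46895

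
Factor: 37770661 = 37770661^1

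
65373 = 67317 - 1944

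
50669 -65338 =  - 14669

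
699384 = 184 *3801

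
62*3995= 247690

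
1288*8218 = 10584784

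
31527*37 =1166499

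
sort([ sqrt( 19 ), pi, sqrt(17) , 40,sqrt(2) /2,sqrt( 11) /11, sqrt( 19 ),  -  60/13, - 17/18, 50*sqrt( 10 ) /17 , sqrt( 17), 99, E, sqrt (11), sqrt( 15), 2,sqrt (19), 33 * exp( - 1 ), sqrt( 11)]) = [ - 60/13, - 17/18, sqrt( 11)/11, sqrt( 2 ) /2,2,E,  pi, sqrt( 11), sqrt(11),sqrt(15),sqrt(17 ) , sqrt( 17 ),sqrt(19), sqrt( 19), sqrt( 19), 50*sqrt( 10) /17, 33*exp( - 1), 40, 99]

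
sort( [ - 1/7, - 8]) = [ - 8, - 1/7 ]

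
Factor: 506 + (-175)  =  331^1   =  331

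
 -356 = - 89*4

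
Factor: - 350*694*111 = -26961900 = - 2^2*3^1*5^2 *7^1*37^1*347^1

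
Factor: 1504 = 2^5*47^1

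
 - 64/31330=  - 1+15633/15665 = -0.00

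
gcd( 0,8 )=8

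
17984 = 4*4496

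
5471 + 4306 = 9777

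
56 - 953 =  - 897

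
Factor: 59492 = 2^2 *107^1*139^1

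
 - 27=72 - 99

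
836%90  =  26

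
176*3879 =682704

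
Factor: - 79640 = -2^3 * 5^1*11^1 * 181^1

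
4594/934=2297/467  =  4.92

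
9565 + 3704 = 13269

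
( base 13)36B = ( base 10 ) 596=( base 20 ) 19g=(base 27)m2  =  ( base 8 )1124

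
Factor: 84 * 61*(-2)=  - 2^3*3^1*7^1*61^1= -10248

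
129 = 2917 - 2788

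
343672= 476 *722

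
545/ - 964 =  - 1 + 419/964 =- 0.57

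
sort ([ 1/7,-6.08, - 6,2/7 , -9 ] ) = [ - 9, - 6.08, - 6, 1/7,2/7 ] 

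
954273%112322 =55697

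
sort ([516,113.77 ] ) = [ 113.77 , 516 ] 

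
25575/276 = 8525/92 = 92.66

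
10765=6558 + 4207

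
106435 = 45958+60477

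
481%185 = 111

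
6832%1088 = 304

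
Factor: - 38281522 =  - 2^1*23^1*67^1*12421^1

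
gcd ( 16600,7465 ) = 5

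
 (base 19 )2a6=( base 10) 918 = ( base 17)330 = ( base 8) 1626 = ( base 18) 2F0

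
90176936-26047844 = 64129092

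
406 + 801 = 1207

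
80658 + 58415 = 139073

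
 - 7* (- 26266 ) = 183862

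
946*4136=3912656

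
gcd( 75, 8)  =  1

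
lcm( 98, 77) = 1078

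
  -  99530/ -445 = 223 + 59/89 = 223.66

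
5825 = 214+5611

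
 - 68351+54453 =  - 13898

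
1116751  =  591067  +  525684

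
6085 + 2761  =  8846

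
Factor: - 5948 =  - 2^2*1487^1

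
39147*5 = 195735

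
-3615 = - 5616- - 2001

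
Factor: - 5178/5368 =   -  2^( - 2)*3^1*11^( - 1 )*61^( - 1 )*863^1= -2589/2684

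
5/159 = 5/159 =0.03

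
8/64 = 1/8 =0.12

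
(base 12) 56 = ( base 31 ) 24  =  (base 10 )66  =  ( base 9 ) 73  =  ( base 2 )1000010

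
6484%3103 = 278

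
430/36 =11+17/18 = 11.94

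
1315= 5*263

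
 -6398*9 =-57582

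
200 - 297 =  - 97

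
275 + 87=362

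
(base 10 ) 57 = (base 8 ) 71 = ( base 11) 52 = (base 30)1R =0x39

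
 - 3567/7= - 510  +  3/7 = - 509.57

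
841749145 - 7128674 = 834620471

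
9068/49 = 9068/49   =  185.06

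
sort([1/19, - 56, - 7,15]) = [ - 56, - 7,1/19,  15]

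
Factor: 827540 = 2^2*5^1 * 7^1*23^1*257^1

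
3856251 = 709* 5439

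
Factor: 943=23^1*41^1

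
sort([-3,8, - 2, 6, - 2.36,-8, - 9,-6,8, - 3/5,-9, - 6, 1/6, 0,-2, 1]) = [-9,  -  9, - 8, - 6,-6,-3,-2.36,-2, - 2,  -  3/5,0, 1/6,1, 6, 8,  8] 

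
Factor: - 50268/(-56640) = 2^ (-4) * 5^( - 1)*71^1 = 71/80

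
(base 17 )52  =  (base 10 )87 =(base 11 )7A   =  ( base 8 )127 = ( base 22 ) 3L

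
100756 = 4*25189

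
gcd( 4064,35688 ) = 8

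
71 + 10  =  81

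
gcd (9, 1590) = 3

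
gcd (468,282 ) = 6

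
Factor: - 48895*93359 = -5^1*7^2*11^1*127^1 * 13337^1= - 4564788305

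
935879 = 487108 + 448771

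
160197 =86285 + 73912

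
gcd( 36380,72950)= 10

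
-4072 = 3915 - 7987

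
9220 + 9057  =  18277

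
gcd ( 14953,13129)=19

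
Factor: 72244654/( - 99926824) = - 36122327/49963412 = - 2^( - 2)*163^( - 1 )*76631^( - 1)*36122327^1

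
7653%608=357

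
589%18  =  13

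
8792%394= 124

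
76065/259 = 76065/259 = 293.69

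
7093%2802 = 1489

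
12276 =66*186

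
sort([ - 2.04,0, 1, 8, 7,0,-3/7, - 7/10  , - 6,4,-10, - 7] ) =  [ - 10, - 7, - 6, - 2.04,-7/10, - 3/7, 0, 0,1,4, 7 , 8 ] 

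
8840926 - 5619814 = 3221112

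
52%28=24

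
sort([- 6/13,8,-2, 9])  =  [  -  2, - 6/13, 8,9]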